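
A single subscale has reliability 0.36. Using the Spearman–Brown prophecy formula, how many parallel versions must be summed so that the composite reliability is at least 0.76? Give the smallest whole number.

k ≥ ρ*(1−ρ₁)/(ρ₁(1−ρ*)) = 0.76·0.64 / (0.36·0.24) = 5.630.
Smallest integer k = 6.

6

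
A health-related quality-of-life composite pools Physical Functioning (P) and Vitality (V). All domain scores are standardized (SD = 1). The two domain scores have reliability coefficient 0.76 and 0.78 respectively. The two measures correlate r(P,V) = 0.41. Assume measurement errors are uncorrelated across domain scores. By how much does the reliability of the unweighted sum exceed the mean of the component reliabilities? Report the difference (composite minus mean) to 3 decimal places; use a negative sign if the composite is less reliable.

0.067

Var(sum) = 2 + 0.82 = 2.82; true-score variance = 1.54 + 0.82 = 2.36; composite reliability = 0.8369.
Mean component reliability = 0.7700.
Difference = 0.8369 − 0.7700 = 0.067.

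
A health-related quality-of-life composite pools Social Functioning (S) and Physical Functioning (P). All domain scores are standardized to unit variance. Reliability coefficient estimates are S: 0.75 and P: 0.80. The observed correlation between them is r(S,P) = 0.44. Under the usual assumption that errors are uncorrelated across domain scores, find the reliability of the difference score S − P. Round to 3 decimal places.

0.598

Var(S−P) = 1 + 1 − 2·0.44 = 2 − 0.88 = 1.12.
With uncorrelated errors the cross-covariances are all true-score covariance, so they carry over unchanged; only the diagonal terms shrink to ρᵢσᵢ².
True-score variance = [0.75 + 0.80] − 0.88 = 1.55 − 0.88 = 0.67.
Reliability = 0.67 / 1.12 = 0.598.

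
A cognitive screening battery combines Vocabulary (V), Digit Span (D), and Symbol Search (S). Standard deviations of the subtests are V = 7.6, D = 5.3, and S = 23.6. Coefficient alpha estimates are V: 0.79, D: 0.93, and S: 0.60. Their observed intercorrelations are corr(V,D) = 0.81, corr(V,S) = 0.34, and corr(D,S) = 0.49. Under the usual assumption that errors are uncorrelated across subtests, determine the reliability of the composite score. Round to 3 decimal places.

0.751

Var(V+D+S) = 7.6² + 5.3² + 23.6² + 2·[7.6·5.3·0.81 + 7.6·23.6·0.34 + 5.3·23.6·0.49] = 642.81 + 309.797 = 952.607.
With uncorrelated errors the cross-covariances are all true-score covariance, so they carry over unchanged; only the diagonal terms shrink to ρᵢσᵢ².
True-score variance = [7.6²·0.79 + 5.3²·0.93 + 23.6²·0.60] + 309.797 = 405.93 + 309.797 = 715.727.
Reliability = 715.727 / 952.607 = 0.751.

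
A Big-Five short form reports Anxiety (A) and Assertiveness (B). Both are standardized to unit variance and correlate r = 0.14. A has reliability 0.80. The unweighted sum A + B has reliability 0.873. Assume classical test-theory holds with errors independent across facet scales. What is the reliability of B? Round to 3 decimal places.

Var(A+B) = 2 + 2·0.14 = 2.280.
True-score variance = ρ_A + ρ_B + 2·0.14, so 0.873 = (0.80 + ρ_B + 0.28) / 2.280.
ρ_B = 0.873·2.280 − 0.80 − 0.28 = 0.910.

0.910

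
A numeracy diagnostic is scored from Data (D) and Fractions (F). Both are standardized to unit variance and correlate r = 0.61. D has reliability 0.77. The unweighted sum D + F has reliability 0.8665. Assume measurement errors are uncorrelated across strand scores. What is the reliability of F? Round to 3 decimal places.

Var(D+F) = 2 + 2·0.61 = 3.220.
True-score variance = ρ_D + ρ_F + 2·0.61, so 0.8665 = (0.77 + ρ_F + 1.22) / 3.220.
ρ_F = 0.8665·3.220 − 0.77 − 1.22 = 0.800.

0.800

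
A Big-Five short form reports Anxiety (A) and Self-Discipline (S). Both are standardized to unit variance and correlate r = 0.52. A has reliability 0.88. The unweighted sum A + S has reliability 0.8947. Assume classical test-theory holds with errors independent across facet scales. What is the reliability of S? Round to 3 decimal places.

0.800

Var(A+S) = 2 + 2·0.52 = 3.040.
True-score variance = ρ_A + ρ_S + 2·0.52, so 0.8947 = (0.88 + ρ_S + 1.04) / 3.040.
ρ_S = 0.8947·3.040 − 0.88 − 1.04 = 0.800.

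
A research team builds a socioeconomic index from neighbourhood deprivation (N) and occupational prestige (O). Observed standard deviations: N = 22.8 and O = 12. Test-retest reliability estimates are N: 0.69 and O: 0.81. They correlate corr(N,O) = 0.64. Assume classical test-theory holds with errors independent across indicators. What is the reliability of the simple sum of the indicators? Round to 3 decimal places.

0.814

Var(N+O) = 22.8² + 12² + 2·[22.8·12·0.64] = 663.84 + 350.208 = 1014.05.
Because errors are independent across components, Cov(Tᵢ,Tⱼ) = Cov(Xᵢ,Xⱼ); the off-diagonal part of the true-score variance is the same as above.
True-score variance = [22.8²·0.69 + 12²·0.81] + 350.208 = 475.33 + 350.208 = 825.538.
Reliability = 825.538 / 1014.05 = 0.814.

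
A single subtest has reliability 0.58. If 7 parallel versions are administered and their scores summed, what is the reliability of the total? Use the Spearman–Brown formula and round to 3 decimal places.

0.906

ρ_k = kρ / (1 + (k−1)ρ) = 7·0.58 / (1 + 6·0.58) = 4.060 / 4.480 = 0.906.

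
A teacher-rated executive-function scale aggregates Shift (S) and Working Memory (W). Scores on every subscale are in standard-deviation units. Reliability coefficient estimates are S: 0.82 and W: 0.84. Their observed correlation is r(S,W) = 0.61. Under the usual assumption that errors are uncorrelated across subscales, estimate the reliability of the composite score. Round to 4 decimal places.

0.8944

Var(S+W) = 2 + 2·[0.61] = 2 + 1.22 = 3.22.
With uncorrelated errors the cross-covariances are all true-score covariance, so they carry over unchanged; only the diagonal terms shrink to ρᵢσᵢ².
True-score variance = [0.82 + 0.84] + 1.22 = 1.66 + 1.22 = 2.88.
Reliability = 2.88 / 3.22 = 0.8944.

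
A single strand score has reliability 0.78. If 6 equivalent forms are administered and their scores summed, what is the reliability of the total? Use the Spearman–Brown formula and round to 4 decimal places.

ρ_k = kρ / (1 + (k−1)ρ) = 6·0.78 / (1 + 5·0.78) = 4.680 / 4.900 = 0.9551.

0.9551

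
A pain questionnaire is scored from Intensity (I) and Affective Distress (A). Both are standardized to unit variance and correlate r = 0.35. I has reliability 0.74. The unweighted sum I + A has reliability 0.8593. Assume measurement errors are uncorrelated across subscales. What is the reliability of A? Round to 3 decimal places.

0.880

Var(I+A) = 2 + 2·0.35 = 2.700.
True-score variance = ρ_I + ρ_A + 2·0.35, so 0.8593 = (0.74 + ρ_A + 0.70) / 2.700.
ρ_A = 0.8593·2.700 − 0.74 − 0.70 = 0.880.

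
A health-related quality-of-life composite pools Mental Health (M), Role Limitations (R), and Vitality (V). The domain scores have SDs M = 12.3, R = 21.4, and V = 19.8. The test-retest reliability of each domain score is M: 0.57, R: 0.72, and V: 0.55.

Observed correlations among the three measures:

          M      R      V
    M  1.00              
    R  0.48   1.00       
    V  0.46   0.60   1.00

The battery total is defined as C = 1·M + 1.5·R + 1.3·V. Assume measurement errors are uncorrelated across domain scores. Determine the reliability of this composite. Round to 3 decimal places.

Var(C) = 12.3² + 1.5²·21.4² + 1.3²·19.8² + 2·[1.5·12.3·21.4·0.48 + 1.3·12.3·19.8·0.46 + 1.95·21.4·19.8·0.60] = 1844.25 + 1661.82 = 3506.06.
Because errors are independent across components, Cov(Tᵢ,Tⱼ) = Cov(Xᵢ,Xⱼ); the off-diagonal part of the true-score variance is the same as above.
True-score variance = [12.3²·0.57 + 1.5²·21.4²·0.72 + 1.3²·19.8²·0.55] + 1661.82 = 1192.53 + 1661.82 = 2854.35.
Reliability = 2854.35 / 3506.06 = 0.814.

0.814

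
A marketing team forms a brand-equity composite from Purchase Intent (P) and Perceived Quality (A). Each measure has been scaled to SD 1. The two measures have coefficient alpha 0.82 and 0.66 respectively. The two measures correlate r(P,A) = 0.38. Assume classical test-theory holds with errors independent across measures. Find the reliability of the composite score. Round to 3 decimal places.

0.812

Var(P+A) = 2 + 2·[0.38] = 2 + 0.76 = 2.76.
Under uncorrelated errors the observed covariances equal the true-score covariances, so only the own-variance terms attenuate.
True-score variance = [0.82 + 0.66] + 0.76 = 1.48 + 0.76 = 2.24.
Reliability = 2.24 / 2.76 = 0.812.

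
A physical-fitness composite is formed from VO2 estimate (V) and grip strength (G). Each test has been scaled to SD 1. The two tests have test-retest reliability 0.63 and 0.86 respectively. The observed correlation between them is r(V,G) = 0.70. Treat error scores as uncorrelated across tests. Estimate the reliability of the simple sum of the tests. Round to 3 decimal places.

0.850

Var(V+G) = 2 + 2·[0.70] = 2 + 1.4 = 3.4.
With uncorrelated errors the cross-covariances are all true-score covariance, so they carry over unchanged; only the diagonal terms shrink to ρᵢσᵢ².
True-score variance = [0.63 + 0.86] + 1.4 = 1.49 + 1.4 = 2.89.
Reliability = 2.89 / 3.4 = 0.850.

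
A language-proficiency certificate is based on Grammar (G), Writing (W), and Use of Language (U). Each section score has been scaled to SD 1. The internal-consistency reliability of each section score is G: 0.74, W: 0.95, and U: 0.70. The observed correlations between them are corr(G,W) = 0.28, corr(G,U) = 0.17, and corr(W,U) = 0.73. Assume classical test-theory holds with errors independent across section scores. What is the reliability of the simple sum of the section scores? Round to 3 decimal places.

Var(G+W+U) = 3 + 2·[0.28 + 0.17 + 0.73] = 3 + 2.36 = 5.36.
Because errors are independent across components, Cov(Tᵢ,Tⱼ) = Cov(Xᵢ,Xⱼ); the off-diagonal part of the true-score variance is the same as above.
True-score variance = [0.74 + 0.95 + 0.70] + 2.36 = 2.39 + 2.36 = 4.75.
Reliability = 4.75 / 5.36 = 0.886.

0.886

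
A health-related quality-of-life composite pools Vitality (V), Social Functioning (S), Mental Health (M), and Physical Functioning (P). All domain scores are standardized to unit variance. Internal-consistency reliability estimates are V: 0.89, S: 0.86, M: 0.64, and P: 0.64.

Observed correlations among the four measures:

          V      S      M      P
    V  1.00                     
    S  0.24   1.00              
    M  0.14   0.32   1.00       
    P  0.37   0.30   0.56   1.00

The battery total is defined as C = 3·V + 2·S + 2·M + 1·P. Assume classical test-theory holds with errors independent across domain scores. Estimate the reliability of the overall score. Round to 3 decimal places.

0.891

Var(C) = 3² + 2² + 2² + 1 + 2·[6·0.24 + 6·0.14 + 3·0.37 + 4·0.32 + 2·0.30 + 2·0.56] = 18 + 12.78 = 30.78.
Because errors are independent across components, Cov(Tᵢ,Tⱼ) = Cov(Xᵢ,Xⱼ); the off-diagonal part of the true-score variance is the same as above.
True-score variance = [3²·0.89 + 2²·0.86 + 2²·0.64 + 0.64] + 12.78 = 14.65 + 12.78 = 27.43.
Reliability = 27.43 / 30.78 = 0.891.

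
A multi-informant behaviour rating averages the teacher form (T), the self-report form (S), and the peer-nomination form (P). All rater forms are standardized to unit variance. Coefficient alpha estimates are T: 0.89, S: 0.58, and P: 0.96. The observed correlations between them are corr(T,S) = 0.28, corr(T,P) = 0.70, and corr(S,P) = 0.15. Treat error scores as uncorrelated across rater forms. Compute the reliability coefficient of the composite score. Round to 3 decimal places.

0.892

Var(T+S+P) = 3 + 2·[0.28 + 0.70 + 0.15] = 3 + 2.26 = 5.26.
Under uncorrelated errors the observed covariances equal the true-score covariances, so only the own-variance terms attenuate.
True-score variance = [0.89 + 0.58 + 0.96] + 2.26 = 2.43 + 2.26 = 4.69.
Reliability = 4.69 / 5.26 = 0.892.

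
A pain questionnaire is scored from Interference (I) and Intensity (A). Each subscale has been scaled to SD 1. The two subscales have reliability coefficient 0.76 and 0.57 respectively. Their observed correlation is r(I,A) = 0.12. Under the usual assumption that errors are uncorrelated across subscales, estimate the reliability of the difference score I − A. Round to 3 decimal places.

0.619

Var(I−A) = 1 + 1 − 2·0.12 = 2 − 0.24 = 1.76.
Under uncorrelated errors the observed covariances equal the true-score covariances, so only the own-variance terms attenuate.
True-score variance = [0.76 + 0.57] − 0.24 = 1.33 − 0.24 = 1.09.
Reliability = 1.09 / 1.76 = 0.619.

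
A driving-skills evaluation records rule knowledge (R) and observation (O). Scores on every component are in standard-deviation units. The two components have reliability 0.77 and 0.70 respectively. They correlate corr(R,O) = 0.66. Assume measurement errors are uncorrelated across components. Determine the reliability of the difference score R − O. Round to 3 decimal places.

0.221

Var(R−O) = 1 + 1 − 2·0.66 = 2 − 1.32 = 0.68.
Because errors are independent across components, Cov(Tᵢ,Tⱼ) = Cov(Xᵢ,Xⱼ); the off-diagonal part of the true-score variance is the same as above.
True-score variance = [0.77 + 0.70] − 1.32 = 1.47 − 1.32 = 0.15.
Reliability = 0.15 / 0.68 = 0.221.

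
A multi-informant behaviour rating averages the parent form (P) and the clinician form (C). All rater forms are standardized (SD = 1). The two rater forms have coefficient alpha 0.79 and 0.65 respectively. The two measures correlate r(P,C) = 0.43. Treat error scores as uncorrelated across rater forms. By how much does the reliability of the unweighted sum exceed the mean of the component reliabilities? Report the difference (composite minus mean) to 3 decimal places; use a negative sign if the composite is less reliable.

Var(sum) = 2 + 0.86 = 2.86; true-score variance = 1.44 + 0.86 = 2.3; composite reliability = 0.8042.
Mean component reliability = 0.7200.
Difference = 0.8042 − 0.7200 = 0.084.

0.084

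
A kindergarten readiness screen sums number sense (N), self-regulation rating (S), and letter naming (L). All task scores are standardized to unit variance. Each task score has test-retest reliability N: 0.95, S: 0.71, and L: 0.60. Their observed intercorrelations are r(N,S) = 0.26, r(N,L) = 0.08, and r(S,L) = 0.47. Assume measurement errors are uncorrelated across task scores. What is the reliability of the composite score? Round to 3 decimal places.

0.840

Var(N+S+L) = 3 + 2·[0.26 + 0.08 + 0.47] = 3 + 1.62 = 4.62.
With uncorrelated errors the cross-covariances are all true-score covariance, so they carry over unchanged; only the diagonal terms shrink to ρᵢσᵢ².
True-score variance = [0.95 + 0.71 + 0.60] + 1.62 = 2.26 + 1.62 = 3.88.
Reliability = 3.88 / 4.62 = 0.840.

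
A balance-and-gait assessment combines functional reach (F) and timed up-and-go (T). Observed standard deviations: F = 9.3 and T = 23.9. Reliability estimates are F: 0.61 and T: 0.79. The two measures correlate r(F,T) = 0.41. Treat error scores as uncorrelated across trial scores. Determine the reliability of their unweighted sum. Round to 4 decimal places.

Var(F+T) = 9.3² + 23.9² + 2·[9.3·23.9·0.41] = 657.7 + 182.261 = 839.961.
Because errors are independent across components, Cov(Tᵢ,Tⱼ) = Cov(Xᵢ,Xⱼ); the off-diagonal part of the true-score variance is the same as above.
True-score variance = [9.3²·0.61 + 23.9²·0.79] + 182.261 = 504.015 + 182.261 = 686.276.
Reliability = 686.276 / 839.961 = 0.8170.

0.8170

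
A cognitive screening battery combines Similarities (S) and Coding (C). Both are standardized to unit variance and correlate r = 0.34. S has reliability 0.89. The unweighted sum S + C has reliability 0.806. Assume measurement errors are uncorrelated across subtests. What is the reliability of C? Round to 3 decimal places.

0.590

Var(S+C) = 2 + 2·0.34 = 2.680.
True-score variance = ρ_S + ρ_C + 2·0.34, so 0.806 = (0.89 + ρ_C + 0.68) / 2.680.
ρ_C = 0.806·2.680 − 0.89 − 0.68 = 0.590.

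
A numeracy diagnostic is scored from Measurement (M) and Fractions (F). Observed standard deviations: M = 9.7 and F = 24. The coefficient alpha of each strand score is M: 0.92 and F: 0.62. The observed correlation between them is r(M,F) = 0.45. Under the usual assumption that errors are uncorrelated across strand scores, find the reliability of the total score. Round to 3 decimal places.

0.743

Var(M+F) = 9.7² + 24² + 2·[9.7·24·0.45] = 670.09 + 209.52 = 879.61.
Because errors are independent across components, Cov(Tᵢ,Tⱼ) = Cov(Xᵢ,Xⱼ); the off-diagonal part of the true-score variance is the same as above.
True-score variance = [9.7²·0.92 + 24²·0.62] + 209.52 = 443.683 + 209.52 = 653.203.
Reliability = 653.203 / 879.61 = 0.743.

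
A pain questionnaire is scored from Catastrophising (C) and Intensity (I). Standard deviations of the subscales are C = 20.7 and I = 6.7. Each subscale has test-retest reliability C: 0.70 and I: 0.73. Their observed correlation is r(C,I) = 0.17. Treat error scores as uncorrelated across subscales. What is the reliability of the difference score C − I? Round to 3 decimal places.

0.670

Var(C−I) = 20.7² + 6.7² − 2·20.7·6.7·0.17 = 473.38 − 47.1546 = 426.225.
Because errors are independent across components, Cov(Tᵢ,Tⱼ) = Cov(Xᵢ,Xⱼ); the off-diagonal part of the true-score variance is the same as above.
True-score variance = [20.7²·0.70 + 6.7²·0.73] − 47.1546 = 332.713 − 47.1546 = 285.558.
Reliability = 285.558 / 426.225 = 0.670.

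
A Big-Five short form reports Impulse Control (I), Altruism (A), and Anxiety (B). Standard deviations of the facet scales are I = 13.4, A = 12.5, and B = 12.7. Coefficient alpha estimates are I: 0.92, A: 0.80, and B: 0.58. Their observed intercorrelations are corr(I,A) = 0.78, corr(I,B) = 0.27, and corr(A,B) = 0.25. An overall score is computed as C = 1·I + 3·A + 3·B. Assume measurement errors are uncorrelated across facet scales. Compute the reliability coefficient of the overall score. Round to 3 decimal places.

Var(C) = 13.4² + 3²·12.5² + 3²·12.7² + 2·[3·13.4·12.5·0.78 + 3·13.4·12.7·0.27 + 9·12.5·12.7·0.25] = 3037.42 + 1773.97 = 4811.39.
With uncorrelated errors the cross-covariances are all true-score covariance, so they carry over unchanged; only the diagonal terms shrink to ρᵢσᵢ².
True-score variance = [13.4²·0.92 + 3²·12.5²·0.80 + 3²·12.7²·0.58] + 1773.97 = 2132.13 + 1773.97 = 3906.1.
Reliability = 3906.1 / 4811.39 = 0.812.

0.812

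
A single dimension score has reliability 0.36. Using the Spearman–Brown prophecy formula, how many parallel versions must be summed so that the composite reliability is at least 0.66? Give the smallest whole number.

k ≥ ρ*(1−ρ₁)/(ρ₁(1−ρ*)) = 0.66·0.64 / (0.36·0.34) = 3.451.
Smallest integer k = 4.

4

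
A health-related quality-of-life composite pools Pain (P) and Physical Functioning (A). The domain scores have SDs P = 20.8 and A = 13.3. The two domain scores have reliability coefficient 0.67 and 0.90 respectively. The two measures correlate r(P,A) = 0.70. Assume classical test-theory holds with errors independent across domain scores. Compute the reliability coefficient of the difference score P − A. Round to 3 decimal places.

0.278

Var(P−A) = 20.8² + 13.3² − 2·20.8·13.3·0.70 = 609.53 − 387.296 = 222.234.
With uncorrelated errors the cross-covariances are all true-score covariance, so they carry over unchanged; only the diagonal terms shrink to ρᵢσᵢ².
True-score variance = [20.8²·0.67 + 13.3²·0.90] − 387.296 = 449.07 − 387.296 = 61.7738.
Reliability = 61.7738 / 222.234 = 0.278.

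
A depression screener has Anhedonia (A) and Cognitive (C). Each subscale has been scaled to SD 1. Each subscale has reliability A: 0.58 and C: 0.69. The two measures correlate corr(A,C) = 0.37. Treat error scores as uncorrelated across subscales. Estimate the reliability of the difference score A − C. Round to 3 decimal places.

0.421

Var(A−C) = 1 + 1 − 2·0.37 = 2 − 0.74 = 1.26.
With uncorrelated errors the cross-covariances are all true-score covariance, so they carry over unchanged; only the diagonal terms shrink to ρᵢσᵢ².
True-score variance = [0.58 + 0.69] − 0.74 = 1.27 − 0.74 = 0.53.
Reliability = 0.53 / 1.26 = 0.421.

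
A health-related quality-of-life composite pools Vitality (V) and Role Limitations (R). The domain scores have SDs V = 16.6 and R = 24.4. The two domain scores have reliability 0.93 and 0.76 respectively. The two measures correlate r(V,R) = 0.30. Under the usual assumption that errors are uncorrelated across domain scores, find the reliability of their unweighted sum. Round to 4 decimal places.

0.8544

Var(V+R) = 16.6² + 24.4² + 2·[16.6·24.4·0.30] = 870.92 + 243.024 = 1113.94.
With uncorrelated errors the cross-covariances are all true-score covariance, so they carry over unchanged; only the diagonal terms shrink to ρᵢσᵢ².
True-score variance = [16.6²·0.93 + 24.4²·0.76] + 243.024 = 708.744 + 243.024 = 951.768.
Reliability = 951.768 / 1113.94 = 0.8544.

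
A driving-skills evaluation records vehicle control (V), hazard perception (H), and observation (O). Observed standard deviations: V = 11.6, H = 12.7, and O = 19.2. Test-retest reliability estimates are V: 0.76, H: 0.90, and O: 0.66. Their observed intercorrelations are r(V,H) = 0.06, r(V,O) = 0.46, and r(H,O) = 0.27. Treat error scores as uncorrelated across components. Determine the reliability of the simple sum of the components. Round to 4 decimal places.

0.8294

Var(V+H+O) = 11.6² + 12.7² + 19.2² + 2·[11.6·12.7·0.06 + 11.6·19.2·0.46 + 12.7·19.2·0.27] = 664.49 + 354.254 = 1018.74.
Under uncorrelated errors the observed covariances equal the true-score covariances, so only the own-variance terms attenuate.
True-score variance = [11.6²·0.76 + 12.7²·0.90 + 19.2²·0.66] + 354.254 = 490.729 + 354.254 = 844.983.
Reliability = 844.983 / 1018.74 = 0.8294.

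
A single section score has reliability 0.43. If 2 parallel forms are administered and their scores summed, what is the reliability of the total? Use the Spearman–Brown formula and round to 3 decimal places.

ρ_k = kρ / (1 + (k−1)ρ) = 2·0.43 / (1 + 1·0.43) = 0.860 / 1.430 = 0.601.

0.601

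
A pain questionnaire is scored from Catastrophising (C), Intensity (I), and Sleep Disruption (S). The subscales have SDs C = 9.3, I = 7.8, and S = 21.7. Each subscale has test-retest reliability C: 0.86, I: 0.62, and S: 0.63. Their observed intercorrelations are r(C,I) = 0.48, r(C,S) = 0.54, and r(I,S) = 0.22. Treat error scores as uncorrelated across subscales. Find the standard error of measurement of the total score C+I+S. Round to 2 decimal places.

14.47

Var(total) = 618.22 + 362.068 = 980.288.
True-score variance = 408.763 + 362.068 = 770.831, so reliability = 0.7863.
Error variance = 980.288 − 770.831 = 209.457; SEM = √209.457 = 14.47.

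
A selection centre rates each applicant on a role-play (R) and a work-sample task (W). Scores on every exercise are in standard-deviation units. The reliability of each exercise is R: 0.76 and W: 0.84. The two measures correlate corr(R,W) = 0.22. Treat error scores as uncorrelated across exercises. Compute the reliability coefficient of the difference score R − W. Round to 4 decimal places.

0.7436

Var(R−W) = 1 + 1 − 2·0.22 = 2 − 0.44 = 1.56.
Under uncorrelated errors the observed covariances equal the true-score covariances, so only the own-variance terms attenuate.
True-score variance = [0.76 + 0.84] − 0.44 = 1.6 − 0.44 = 1.16.
Reliability = 1.16 / 1.56 = 0.7436.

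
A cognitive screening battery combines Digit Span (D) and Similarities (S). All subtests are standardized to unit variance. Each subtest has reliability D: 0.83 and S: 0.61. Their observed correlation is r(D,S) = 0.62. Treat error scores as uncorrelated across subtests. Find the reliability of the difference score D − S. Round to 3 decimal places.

0.263

Var(D−S) = 1 + 1 − 2·0.62 = 2 − 1.24 = 0.76.
Under uncorrelated errors the observed covariances equal the true-score covariances, so only the own-variance terms attenuate.
True-score variance = [0.83 + 0.61] − 1.24 = 1.44 − 1.24 = 0.2.
Reliability = 0.2 / 0.76 = 0.263.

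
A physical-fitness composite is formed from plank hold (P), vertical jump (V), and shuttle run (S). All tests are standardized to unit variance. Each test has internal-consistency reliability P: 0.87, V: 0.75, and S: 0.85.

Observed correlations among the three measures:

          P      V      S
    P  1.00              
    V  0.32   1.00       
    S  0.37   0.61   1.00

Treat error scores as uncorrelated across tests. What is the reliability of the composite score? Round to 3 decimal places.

Var(P+V+S) = 3 + 2·[0.32 + 0.37 + 0.61] = 3 + 2.6 = 5.6.
With uncorrelated errors the cross-covariances are all true-score covariance, so they carry over unchanged; only the diagonal terms shrink to ρᵢσᵢ².
True-score variance = [0.87 + 0.75 + 0.85] + 2.6 = 2.47 + 2.6 = 5.07.
Reliability = 5.07 / 5.6 = 0.905.

0.905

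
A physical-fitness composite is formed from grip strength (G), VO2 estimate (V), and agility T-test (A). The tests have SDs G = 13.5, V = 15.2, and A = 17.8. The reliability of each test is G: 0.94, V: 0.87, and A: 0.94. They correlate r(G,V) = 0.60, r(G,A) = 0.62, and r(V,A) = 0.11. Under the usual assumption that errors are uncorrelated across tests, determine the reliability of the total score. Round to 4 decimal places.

0.9550

Var(G+V+A) = 13.5² + 15.2² + 17.8² + 2·[13.5·15.2·0.60 + 13.5·17.8·0.62 + 15.2·17.8·0.11] = 730.13 + 603.735 = 1333.87.
With uncorrelated errors the cross-covariances are all true-score covariance, so they carry over unchanged; only the diagonal terms shrink to ρᵢσᵢ².
True-score variance = [13.5²·0.94 + 15.2²·0.87 + 17.8²·0.94] + 603.735 = 670.149 + 603.735 = 1273.88.
Reliability = 1273.88 / 1333.87 = 0.9550.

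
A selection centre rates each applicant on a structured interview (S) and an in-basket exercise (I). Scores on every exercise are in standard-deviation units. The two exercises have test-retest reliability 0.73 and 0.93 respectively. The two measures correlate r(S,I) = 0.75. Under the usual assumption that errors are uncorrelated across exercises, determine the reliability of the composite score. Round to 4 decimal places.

0.9029

Var(S+I) = 2 + 2·[0.75] = 2 + 1.5 = 3.5.
Under uncorrelated errors the observed covariances equal the true-score covariances, so only the own-variance terms attenuate.
True-score variance = [0.73 + 0.93] + 1.5 = 1.66 + 1.5 = 3.16.
Reliability = 3.16 / 3.5 = 0.9029.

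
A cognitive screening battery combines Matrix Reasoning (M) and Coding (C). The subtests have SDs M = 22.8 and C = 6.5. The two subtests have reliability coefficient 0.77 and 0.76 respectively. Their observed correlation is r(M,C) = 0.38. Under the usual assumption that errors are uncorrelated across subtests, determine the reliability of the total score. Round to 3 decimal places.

0.808

Var(M+C) = 22.8² + 6.5² + 2·[22.8·6.5·0.38] = 562.09 + 112.632 = 674.722.
With uncorrelated errors the cross-covariances are all true-score covariance, so they carry over unchanged; only the diagonal terms shrink to ρᵢσᵢ².
True-score variance = [22.8²·0.77 + 6.5²·0.76] + 112.632 = 432.387 + 112.632 = 545.019.
Reliability = 545.019 / 674.722 = 0.808.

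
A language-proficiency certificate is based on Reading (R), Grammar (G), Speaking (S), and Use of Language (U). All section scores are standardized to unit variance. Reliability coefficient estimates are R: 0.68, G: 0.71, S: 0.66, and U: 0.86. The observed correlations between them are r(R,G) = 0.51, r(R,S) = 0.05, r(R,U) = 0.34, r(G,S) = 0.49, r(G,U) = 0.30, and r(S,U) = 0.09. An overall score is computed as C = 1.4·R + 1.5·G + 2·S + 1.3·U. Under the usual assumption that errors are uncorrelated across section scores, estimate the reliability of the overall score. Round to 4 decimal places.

0.8414

Var(C) = 1.4² + 1.5² + 2² + 1.3² + 2·[2.1·0.51 + 2.8·0.05 + 1.82·0.34 + 3·0.49 + 1.95·0.30 + 2.6·0.09] = 9.9 + 8.2376 = 18.1376.
Because errors are independent across components, Cov(Tᵢ,Tⱼ) = Cov(Xᵢ,Xⱼ); the off-diagonal part of the true-score variance is the same as above.
True-score variance = [1.4²·0.68 + 1.5²·0.71 + 2²·0.66 + 1.3²·0.86] + 8.2376 = 7.0237 + 8.2376 = 15.2613.
Reliability = 15.2613 / 18.1376 = 0.8414.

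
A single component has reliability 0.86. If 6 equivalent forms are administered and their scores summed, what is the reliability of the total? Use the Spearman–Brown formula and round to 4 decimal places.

ρ_k = kρ / (1 + (k−1)ρ) = 6·0.86 / (1 + 5·0.86) = 5.160 / 5.300 = 0.9736.

0.9736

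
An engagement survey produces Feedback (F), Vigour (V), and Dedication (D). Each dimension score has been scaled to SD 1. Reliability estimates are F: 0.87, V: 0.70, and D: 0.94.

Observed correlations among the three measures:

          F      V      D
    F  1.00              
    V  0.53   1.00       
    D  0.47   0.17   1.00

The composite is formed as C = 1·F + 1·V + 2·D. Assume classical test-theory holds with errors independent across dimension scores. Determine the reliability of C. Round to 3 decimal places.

Var(C) = 1 + 1 + 2² + 2·[0.53 + 2·0.47 + 2·0.17] = 6 + 3.62 = 9.62.
With uncorrelated errors the cross-covariances are all true-score covariance, so they carry over unchanged; only the diagonal terms shrink to ρᵢσᵢ².
True-score variance = [0.87 + 0.70 + 2²·0.94] + 3.62 = 5.33 + 3.62 = 8.95.
Reliability = 8.95 / 9.62 = 0.930.

0.930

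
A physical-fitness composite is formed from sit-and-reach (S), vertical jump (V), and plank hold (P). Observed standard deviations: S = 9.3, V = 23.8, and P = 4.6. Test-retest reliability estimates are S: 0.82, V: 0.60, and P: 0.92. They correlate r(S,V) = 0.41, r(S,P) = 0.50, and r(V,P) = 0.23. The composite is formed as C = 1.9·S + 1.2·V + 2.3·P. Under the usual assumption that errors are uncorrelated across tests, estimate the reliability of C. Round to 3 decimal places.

0.802

Var(C) = 1.9²·9.3² + 1.2²·23.8² + 2.3²·4.6² + 2·[2.28·9.3·23.8·0.41 + 4.37·9.3·4.6·0.50 + 2.76·23.8·4.6·0.23] = 1239.84 + 739.762 = 1979.6.
Under uncorrelated errors the observed covariances equal the true-score covariances, so only the own-variance terms attenuate.
True-score variance = [1.9²·9.3²·0.82 + 1.2²·23.8²·0.60 + 2.3²·4.6²·0.92] + 739.762 = 848.413 + 739.762 = 1588.18.
Reliability = 1588.18 / 1979.6 = 0.802.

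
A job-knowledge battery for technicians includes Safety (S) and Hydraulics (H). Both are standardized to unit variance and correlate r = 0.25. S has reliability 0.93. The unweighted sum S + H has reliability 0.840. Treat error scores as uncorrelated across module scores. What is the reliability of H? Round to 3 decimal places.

0.670

Var(S+H) = 2 + 2·0.25 = 2.500.
True-score variance = ρ_S + ρ_H + 2·0.25, so 0.840 = (0.93 + ρ_H + 0.50) / 2.500.
ρ_H = 0.840·2.500 − 0.93 − 0.50 = 0.670.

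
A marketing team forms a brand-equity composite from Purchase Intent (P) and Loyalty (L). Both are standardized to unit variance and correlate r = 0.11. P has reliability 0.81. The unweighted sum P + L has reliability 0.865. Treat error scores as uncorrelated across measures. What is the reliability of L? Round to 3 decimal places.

0.890

Var(P+L) = 2 + 2·0.11 = 2.220.
True-score variance = ρ_P + ρ_L + 2·0.11, so 0.865 = (0.81 + ρ_L + 0.22) / 2.220.
ρ_L = 0.865·2.220 − 0.81 − 0.22 = 0.890.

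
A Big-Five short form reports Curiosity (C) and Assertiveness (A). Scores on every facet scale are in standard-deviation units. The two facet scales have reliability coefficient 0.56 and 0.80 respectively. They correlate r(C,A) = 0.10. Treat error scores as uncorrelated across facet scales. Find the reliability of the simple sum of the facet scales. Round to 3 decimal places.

0.709

Var(C+A) = 2 + 2·[0.10] = 2 + 0.2 = 2.2.
Under uncorrelated errors the observed covariances equal the true-score covariances, so only the own-variance terms attenuate.
True-score variance = [0.56 + 0.80] + 0.2 = 1.36 + 0.2 = 1.56.
Reliability = 1.56 / 2.2 = 0.709.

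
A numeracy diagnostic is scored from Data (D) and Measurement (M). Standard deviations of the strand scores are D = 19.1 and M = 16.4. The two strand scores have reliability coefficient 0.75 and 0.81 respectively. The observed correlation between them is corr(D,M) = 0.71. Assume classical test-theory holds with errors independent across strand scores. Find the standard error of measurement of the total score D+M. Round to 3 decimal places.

Var(total) = 633.77 + 444.801 = 1078.57.
True-score variance = 491.465 + 444.801 = 936.266, so reliability = 0.8681.
Error variance = 1078.57 − 936.266 = 142.305; SEM = √142.305 = 11.929.

11.929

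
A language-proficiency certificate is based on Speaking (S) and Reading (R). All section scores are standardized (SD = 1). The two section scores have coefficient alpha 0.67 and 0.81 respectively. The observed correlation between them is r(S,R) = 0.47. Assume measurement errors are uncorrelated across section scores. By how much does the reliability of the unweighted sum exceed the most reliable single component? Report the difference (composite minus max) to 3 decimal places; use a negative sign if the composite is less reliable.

0.013

Var(sum) = 2 + 0.94 = 2.94; true-score variance = 1.48 + 0.94 = 2.42; composite reliability = 0.8231.
Max component reliability = 0.8100.
Difference = 0.8231 − 0.8100 = 0.013.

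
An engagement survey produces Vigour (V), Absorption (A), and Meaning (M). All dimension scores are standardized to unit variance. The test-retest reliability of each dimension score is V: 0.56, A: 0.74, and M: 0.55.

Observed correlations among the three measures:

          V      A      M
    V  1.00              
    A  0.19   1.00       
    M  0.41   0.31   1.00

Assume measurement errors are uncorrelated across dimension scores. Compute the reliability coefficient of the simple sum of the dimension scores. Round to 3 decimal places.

Var(V+A+M) = 3 + 2·[0.19 + 0.41 + 0.31] = 3 + 1.82 = 4.82.
Under uncorrelated errors the observed covariances equal the true-score covariances, so only the own-variance terms attenuate.
True-score variance = [0.56 + 0.74 + 0.55] + 1.82 = 1.85 + 1.82 = 3.67.
Reliability = 3.67 / 4.82 = 0.761.

0.761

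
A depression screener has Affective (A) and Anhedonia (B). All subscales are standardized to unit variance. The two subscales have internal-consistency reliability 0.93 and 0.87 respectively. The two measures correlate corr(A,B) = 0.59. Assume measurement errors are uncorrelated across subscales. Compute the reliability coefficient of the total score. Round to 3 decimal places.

0.937

Var(A+B) = 2 + 2·[0.59] = 2 + 1.18 = 3.18.
Because errors are independent across components, Cov(Tᵢ,Tⱼ) = Cov(Xᵢ,Xⱼ); the off-diagonal part of the true-score variance is the same as above.
True-score variance = [0.93 + 0.87] + 1.18 = 1.8 + 1.18 = 2.98.
Reliability = 2.98 / 3.18 = 0.937.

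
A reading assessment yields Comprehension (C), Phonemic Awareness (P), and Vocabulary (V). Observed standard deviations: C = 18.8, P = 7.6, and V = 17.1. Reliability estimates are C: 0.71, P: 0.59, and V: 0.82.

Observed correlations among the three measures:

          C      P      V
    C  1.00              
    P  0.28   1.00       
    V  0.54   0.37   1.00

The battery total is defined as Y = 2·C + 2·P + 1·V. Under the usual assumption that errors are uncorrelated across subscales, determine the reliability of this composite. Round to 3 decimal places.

0.823

Var(Y) = 2²·18.8² + 2²·7.6² + 17.1² + 2·[4·18.8·7.6·0.28 + 2·18.8·17.1·0.54 + 2·7.6·17.1·0.37] = 1937.21 + 1206.79 = 3144.
With uncorrelated errors the cross-covariances are all true-score covariance, so they carry over unchanged; only the diagonal terms shrink to ρᵢσᵢ².
True-score variance = [2²·18.8²·0.71 + 2²·7.6²·0.59 + 17.1²·0.82] + 1206.79 = 1379.86 + 1206.79 = 2586.65.
Reliability = 2586.65 / 3144 = 0.823.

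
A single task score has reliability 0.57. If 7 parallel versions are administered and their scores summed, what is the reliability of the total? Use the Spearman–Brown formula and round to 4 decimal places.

ρ_k = kρ / (1 + (k−1)ρ) = 7·0.57 / (1 + 6·0.57) = 3.990 / 4.420 = 0.9027.

0.9027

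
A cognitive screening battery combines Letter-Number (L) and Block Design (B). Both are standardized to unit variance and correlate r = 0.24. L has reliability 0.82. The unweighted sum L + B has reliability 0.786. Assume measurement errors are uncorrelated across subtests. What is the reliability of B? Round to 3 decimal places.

0.649

Var(L+B) = 2 + 2·0.24 = 2.480.
True-score variance = ρ_L + ρ_B + 2·0.24, so 0.786 = (0.82 + ρ_B + 0.48) / 2.480.
ρ_B = 0.786·2.480 − 0.82 − 0.48 = 0.649.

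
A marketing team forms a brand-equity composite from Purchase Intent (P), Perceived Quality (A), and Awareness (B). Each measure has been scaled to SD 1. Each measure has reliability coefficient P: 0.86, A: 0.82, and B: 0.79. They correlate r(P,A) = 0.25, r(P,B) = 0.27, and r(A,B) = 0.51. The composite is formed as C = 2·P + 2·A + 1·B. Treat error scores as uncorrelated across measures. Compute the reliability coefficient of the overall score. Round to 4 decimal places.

Var(C) = 2² + 2² + 1 + 2·[4·0.25 + 2·0.27 + 2·0.51] = 9 + 5.12 = 14.12.
With uncorrelated errors the cross-covariances are all true-score covariance, so they carry over unchanged; only the diagonal terms shrink to ρᵢσᵢ².
True-score variance = [2²·0.86 + 2²·0.82 + 0.79] + 5.12 = 7.51 + 5.12 = 12.63.
Reliability = 12.63 / 14.12 = 0.8945.

0.8945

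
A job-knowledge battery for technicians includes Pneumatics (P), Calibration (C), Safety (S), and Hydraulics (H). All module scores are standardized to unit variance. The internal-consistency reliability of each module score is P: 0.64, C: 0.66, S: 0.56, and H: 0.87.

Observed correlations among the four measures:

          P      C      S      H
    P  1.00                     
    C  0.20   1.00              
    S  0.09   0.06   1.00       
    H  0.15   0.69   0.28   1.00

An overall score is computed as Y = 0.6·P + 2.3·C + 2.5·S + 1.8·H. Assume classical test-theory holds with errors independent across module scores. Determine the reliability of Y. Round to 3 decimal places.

0.798

Var(Y) = 0.6² + 2.3² + 2.5² + 1.8² + 2·[1.38·0.20 + 1.5·0.09 + 1.08·0.15 + 5.75·0.06 + 4.14·0.69 + 4.5·0.28] = 15.14 + 10.0692 = 25.2092.
With uncorrelated errors the cross-covariances are all true-score covariance, so they carry over unchanged; only the diagonal terms shrink to ρᵢσᵢ².
True-score variance = [0.6²·0.64 + 2.3²·0.66 + 2.5²·0.56 + 1.8²·0.87] + 10.0692 = 10.0406 + 10.0692 = 20.1098.
Reliability = 20.1098 / 25.2092 = 0.798.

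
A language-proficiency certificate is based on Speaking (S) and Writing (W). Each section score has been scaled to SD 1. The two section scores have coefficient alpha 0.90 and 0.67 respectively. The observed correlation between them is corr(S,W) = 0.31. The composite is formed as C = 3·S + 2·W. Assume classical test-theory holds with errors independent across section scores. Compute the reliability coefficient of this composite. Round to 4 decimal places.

Var(C) = 3² + 2² + 2·[6·0.31] = 13 + 3.72 = 16.72.
Because errors are independent across components, Cov(Tᵢ,Tⱼ) = Cov(Xᵢ,Xⱼ); the off-diagonal part of the true-score variance is the same as above.
True-score variance = [3²·0.90 + 2²·0.67] + 3.72 = 10.78 + 3.72 = 14.5.
Reliability = 14.5 / 16.72 = 0.8672.

0.8672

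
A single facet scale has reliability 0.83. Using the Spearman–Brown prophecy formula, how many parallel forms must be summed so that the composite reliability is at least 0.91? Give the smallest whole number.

3

k ≥ ρ*(1−ρ₁)/(ρ₁(1−ρ*)) = 0.91·0.17 / (0.83·0.09) = 2.071.
Smallest integer k = 3.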